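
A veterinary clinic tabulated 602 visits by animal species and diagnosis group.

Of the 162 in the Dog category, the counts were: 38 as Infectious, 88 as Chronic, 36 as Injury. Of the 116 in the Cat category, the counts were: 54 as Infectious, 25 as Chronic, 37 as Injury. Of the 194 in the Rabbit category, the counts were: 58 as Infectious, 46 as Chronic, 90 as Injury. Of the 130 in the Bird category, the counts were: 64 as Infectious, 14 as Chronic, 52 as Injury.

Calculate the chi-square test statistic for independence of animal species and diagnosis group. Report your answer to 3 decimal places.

90.086

Row totals: 162, 116, 194, 130. Column totals: 214, 173, 215. Grand total N = 602.
Expected counts (row total × column total / N):
  Dog, Infectious: 162×214/602 = 57.5880
  Dog, Chronic: 162×173/602 = 46.5548
  Dog, Injury: 162×215/602 = 57.8571
  Cat, Infectious: 116×214/602 = 41.2359
  Cat, Chronic: 116×173/602 = 33.3355
  Cat, Injury: 116×215/602 = 41.4286
  Rabbit, Infectious: 194×214/602 = 68.9635
  Rabbit, Chronic: 194×173/602 = 55.7508
  Rabbit, Injury: 194×215/602 = 69.2857
  Bird, Infectious: 130×214/602 = 46.2126
  Bird, Chronic: 130×173/602 = 37.3588
  Bird, Injury: 130×215/602 = 46.4286
Contributions (O − E)²/E:
  (38 − 57.5880)²/57.5880 = 6.6627
  (88 − 46.5548)²/46.5548 = 36.8964
  (36 − 57.8571)²/57.8571 = 8.2571
  (54 − 41.2359)²/41.2359 = 3.9510
  (25 − 33.3355)²/33.3355 = 2.0843
  (37 − 41.4286)²/41.4286 = 0.4734
  (58 − 68.9635)²/68.9635 = 1.7429
  (46 − 55.7508)²/55.7508 = 1.7054
  (90 − 69.2857)²/69.2857 = 6.1929
  (64 − 46.2126)²/46.2126 = 6.8464
  (14 − 37.3588)²/37.3588 = 14.6052
  (52 − 46.4286)²/46.4286 = 0.6686
χ² = 6.6627 + 36.8964 + 8.2571 + 3.9510 + 2.0843 + 0.4734 + 1.7429 + 1.7054 + 6.1929 + 6.8464 + 14.6052 + 0.6686 = 90.086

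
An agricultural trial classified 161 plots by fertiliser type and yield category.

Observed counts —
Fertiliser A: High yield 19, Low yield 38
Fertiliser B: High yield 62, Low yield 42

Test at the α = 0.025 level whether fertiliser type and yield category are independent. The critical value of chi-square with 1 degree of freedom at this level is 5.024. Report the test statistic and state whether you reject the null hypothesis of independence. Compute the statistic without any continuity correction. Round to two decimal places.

Row totals: 57, 104. Column totals: 81, 80. Grand total N = 161.
Expected counts (row total × column total / N):
  Fertiliser A, High yield: 57×81/161 = 28.677
  Fertiliser A, Low yield: 57×80/161 = 28.323
  Fertiliser B, High yield: 104×81/161 = 52.323
  Fertiliser B, Low yield: 104×80/161 = 51.677
Contributions (O − E)²/E:
  (19 − 28.677)²/28.677 = 3.2655
  (38 − 28.323)²/28.323 = 3.3063
  (62 − 52.323)²/52.323 = 1.7897
  (42 − 51.677)²/51.677 = 1.8121
χ² = 3.2655 + 3.3063 + 1.7897 + 1.8121 = 10.17
df = (2−1)(2−1) = 1. Since 10.17 > 5.024, reject the null hypothesis of independence at α = 0.025.

10.17; reject H₀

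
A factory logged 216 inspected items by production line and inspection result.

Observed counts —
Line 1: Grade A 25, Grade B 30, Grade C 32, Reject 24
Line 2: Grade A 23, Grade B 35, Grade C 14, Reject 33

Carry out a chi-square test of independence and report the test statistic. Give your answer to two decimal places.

Row totals: 111, 105. Column totals: 48, 65, 46, 57. Grand total N = 216.
Expected counts (row total × column total / N):
  Line 1, Grade A: 111×48/216 = 24.667
  Line 1, Grade B: 111×65/216 = 33.403
  Line 1, Grade C: 111×46/216 = 23.639
  Line 1, Reject: 111×57/216 = 29.292
  Line 2, Grade A: 105×48/216 = 23.333
  Line 2, Grade B: 105×65/216 = 31.597
  Line 2, Grade C: 105×46/216 = 22.361
  Line 2, Reject: 105×57/216 = 27.708
Contributions (O − E)²/E:
  (25 − 24.667)²/24.667 = 0.0045
  (30 − 33.403)²/33.403 = 0.3467
  (32 − 23.639)²/23.639 = 2.9572
  (24 − 29.292)²/29.292 = 0.9561
  (23 − 23.333)²/23.333 = 0.0048
  (35 − 31.597)²/31.597 = 0.3665
  (14 − 22.361)²/22.361 = 3.1263
  (33 − 27.708)²/27.708 = 1.0107
χ² = 0.0045 + 0.3467 + 2.9572 + 0.9561 + 0.0048 + 0.3665 + 3.1263 + 1.0107 = 8.77

8.77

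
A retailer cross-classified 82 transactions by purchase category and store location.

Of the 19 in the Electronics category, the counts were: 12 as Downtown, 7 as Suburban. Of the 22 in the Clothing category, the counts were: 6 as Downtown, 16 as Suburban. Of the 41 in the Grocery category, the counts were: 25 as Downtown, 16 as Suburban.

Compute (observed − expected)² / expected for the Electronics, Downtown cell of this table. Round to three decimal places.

0.416

Row total (Electronics) = 19; column total (Downtown) = 43; N = 82.
Expected count E = 19 × 43 / 82 = 9.9634.
Contribution = (O − E)²/E = (12 − 9.9634)² / 9.9634 = 0.416.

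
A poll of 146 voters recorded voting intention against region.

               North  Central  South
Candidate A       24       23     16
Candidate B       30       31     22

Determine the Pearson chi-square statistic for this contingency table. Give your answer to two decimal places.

0.06

Row totals: 63, 83. Column totals: 54, 54, 38. Grand total N = 146.
Expected counts (row total × column total / N):
  Candidate A, North: 63×54/146 = 23.301
  Candidate A, Central: 63×54/146 = 23.301
  Candidate A, South: 63×38/146 = 16.397
  Candidate B, North: 83×54/146 = 30.699
  Candidate B, Central: 83×54/146 = 30.699
  Candidate B, South: 83×38/146 = 21.603
Contributions (O − E)²/E:
  (24 − 23.301)²/23.301 = 0.0210
  (23 − 23.301)²/23.301 = 0.0039
  (16 − 16.397)²/16.397 = 0.0096
  (30 − 30.699)²/30.699 = 0.0159
  (31 − 30.699)²/30.699 = 0.0030
  (22 − 21.603)²/21.603 = 0.0073
χ² = 0.0210 + 0.0039 + 0.0096 + 0.0159 + 0.0030 + 0.0073 = 0.06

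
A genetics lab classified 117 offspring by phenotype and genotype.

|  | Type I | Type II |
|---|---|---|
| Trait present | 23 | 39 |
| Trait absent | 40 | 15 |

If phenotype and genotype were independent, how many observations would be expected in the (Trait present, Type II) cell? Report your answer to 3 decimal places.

Row total (Trait present) = 62; column total (Type II) = 54; grand total N = 117.
Expected count = (row total × column total) / N = 62 × 54 / 117 = 28.615.

28.615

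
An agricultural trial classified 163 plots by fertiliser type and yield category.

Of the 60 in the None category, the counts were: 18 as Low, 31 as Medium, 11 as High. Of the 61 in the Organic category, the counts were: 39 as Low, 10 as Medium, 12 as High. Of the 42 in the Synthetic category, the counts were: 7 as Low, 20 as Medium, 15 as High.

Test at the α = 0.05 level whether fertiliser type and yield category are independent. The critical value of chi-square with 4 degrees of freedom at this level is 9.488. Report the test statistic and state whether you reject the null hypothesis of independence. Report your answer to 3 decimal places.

Row totals: 60, 61, 42. Column totals: 64, 61, 38. Grand total N = 163.
Expected counts (row total × column total / N):
  None, Low: 60×64/163 = 23.5583
  None, Medium: 60×61/163 = 22.4540
  None, High: 60×38/163 = 13.9877
  Organic, Low: 61×64/163 = 23.9509
  Organic, Medium: 61×61/163 = 22.8282
  Organic, High: 61×38/163 = 14.2209
  Synthetic, Low: 42×64/163 = 16.4908
  Synthetic, Medium: 42×61/163 = 15.7178
  Synthetic, High: 42×38/163 = 9.7914
Contributions (O − E)²/E:
  (18 − 23.5583)²/23.5583 = 1.3114
  (31 − 22.4540)²/22.4540 = 3.2526
  (11 − 13.9877)²/13.9877 = 0.6382
  (39 − 23.9509)²/23.9509 = 9.4558
  (10 − 22.8282)²/22.8282 = 7.2087
  (12 − 14.2209)²/14.2209 = 0.3468
  (7 − 16.4908)²/16.4908 = 5.4622
  (20 − 15.7178)²/15.7178 = 1.1667
  (15 − 9.7914)²/9.7914 = 2.7707
χ² = 1.3114 + 3.2526 + 0.6382 + 9.4558 + 7.2087 + 0.3468 + 5.4622 + 1.1667 + 2.7707 = 31.613
df = (3−1)(3−1) = 4. Since 31.613 > 9.488, reject the null hypothesis of independence at α = 0.05.

31.613; reject H₀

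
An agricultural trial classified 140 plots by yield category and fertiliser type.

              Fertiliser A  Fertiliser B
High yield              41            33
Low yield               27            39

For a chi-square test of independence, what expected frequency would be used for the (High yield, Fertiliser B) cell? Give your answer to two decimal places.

38.06

Row total (High yield) = 74; column total (Fertiliser B) = 72; grand total N = 140.
Expected count = (row total × column total) / N = 74 × 72 / 140 = 38.06.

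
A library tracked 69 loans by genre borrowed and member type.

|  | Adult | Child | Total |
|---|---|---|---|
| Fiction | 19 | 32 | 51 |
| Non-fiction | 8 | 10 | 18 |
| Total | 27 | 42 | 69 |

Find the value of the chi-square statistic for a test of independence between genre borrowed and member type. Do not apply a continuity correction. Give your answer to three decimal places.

Grand total N = 69.
Expected counts (row total × column total / N):
  Fiction, Adult: 51×27/69 = 19.9565
  Fiction, Child: 51×42/69 = 31.0435
  Non-fiction, Adult: 18×27/69 = 7.0435
  Non-fiction, Child: 18×42/69 = 10.9565
Contributions (O − E)²/E:
  (19 − 19.9565)²/19.9565 = 0.0458
  (32 − 31.0435)²/31.0435 = 0.0295
  (8 − 7.0435)²/7.0435 = 0.1299
  (10 − 10.9565)²/10.9565 = 0.0835
χ² = 0.0458 + 0.0295 + 0.1299 + 0.0835 = 0.289

0.289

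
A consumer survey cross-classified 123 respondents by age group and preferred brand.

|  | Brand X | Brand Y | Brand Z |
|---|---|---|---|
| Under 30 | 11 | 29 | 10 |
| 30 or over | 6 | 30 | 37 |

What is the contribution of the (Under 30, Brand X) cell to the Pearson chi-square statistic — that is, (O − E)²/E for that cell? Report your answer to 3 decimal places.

2.420

Row total (Under 30) = 50; column total (Brand X) = 17; N = 123.
Expected count E = 50 × 17 / 123 = 6.9106.
Contribution = (O − E)²/E = (11 − 6.9106)² / 6.9106 = 2.420.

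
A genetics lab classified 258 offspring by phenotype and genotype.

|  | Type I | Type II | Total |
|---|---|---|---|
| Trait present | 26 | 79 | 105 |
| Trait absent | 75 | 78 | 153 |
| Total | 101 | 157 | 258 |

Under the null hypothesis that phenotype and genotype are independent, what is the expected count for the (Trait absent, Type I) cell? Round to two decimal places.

59.90

Row total (Trait absent) = 153; column total (Type I) = 101; grand total N = 258.
Expected count = (row total × column total) / N = 153 × 101 / 258 = 59.90.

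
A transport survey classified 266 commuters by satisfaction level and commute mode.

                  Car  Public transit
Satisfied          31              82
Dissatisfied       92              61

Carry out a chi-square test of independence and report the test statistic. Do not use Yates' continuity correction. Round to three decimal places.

Row totals: 113, 153. Column totals: 123, 143. Grand total N = 266.
Expected counts (row total × column total / N):
  Satisfied, Car: 113×123/266 = 52.2519
  Satisfied, Public transit: 113×143/266 = 60.7481
  Dissatisfied, Car: 153×123/266 = 70.7481
  Dissatisfied, Public transit: 153×143/266 = 82.2519
Contributions (O − E)²/E:
  (31 − 52.2519)²/52.2519 = 8.6436
  (82 − 60.7481)²/60.7481 = 7.4347
  (92 − 70.7481)²/70.7481 = 6.3838
  (61 − 82.2519)²/82.2519 = 5.4910
χ² = 8.6436 + 7.4347 + 6.3838 + 5.4910 = 27.953

27.953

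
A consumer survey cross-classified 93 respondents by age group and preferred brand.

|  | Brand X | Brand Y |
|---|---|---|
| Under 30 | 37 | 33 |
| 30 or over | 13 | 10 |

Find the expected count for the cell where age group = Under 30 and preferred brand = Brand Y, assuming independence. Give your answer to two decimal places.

Row total (Under 30) = 70; column total (Brand Y) = 43; grand total N = 93.
Expected count = (row total × column total) / N = 70 × 43 / 93 = 32.37.

32.37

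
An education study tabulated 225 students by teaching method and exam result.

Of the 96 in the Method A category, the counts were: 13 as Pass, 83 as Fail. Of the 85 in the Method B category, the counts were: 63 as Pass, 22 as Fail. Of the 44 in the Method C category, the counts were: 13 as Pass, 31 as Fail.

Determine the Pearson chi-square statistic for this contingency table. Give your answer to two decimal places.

Row totals: 96, 85, 44. Column totals: 89, 136. Grand total N = 225.
Expected counts (row total × column total / N):
  Method A, Pass: 96×89/225 = 37.973
  Method A, Fail: 96×136/225 = 58.027
  Method B, Pass: 85×89/225 = 33.622
  Method B, Fail: 85×136/225 = 51.378
  Method C, Pass: 44×89/225 = 17.404
  Method C, Fail: 44×136/225 = 26.596
Contributions (O − E)²/E:
  (13 − 37.973)²/37.973 = 16.4235
  (83 − 58.027)²/58.027 = 10.7476
  (63 − 33.622)²/33.622 = 25.6697
  (22 − 51.378)²/51.378 = 16.7984
  (13 − 17.404)²/17.404 = 1.1144
  (31 − 26.596)²/26.596 = 0.7293
χ² = 16.4235 + 10.7476 + 25.6697 + 16.7984 + 1.1144 + 0.7293 = 71.48

71.48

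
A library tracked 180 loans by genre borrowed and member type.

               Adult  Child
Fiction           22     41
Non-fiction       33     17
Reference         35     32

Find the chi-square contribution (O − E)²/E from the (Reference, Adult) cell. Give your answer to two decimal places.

Row total (Reference) = 67; column total (Adult) = 90; N = 180.
Expected count E = 67 × 90 / 180 = 33.500.
Contribution = (O − E)²/E = (35 − 33.500)² / 33.500 = 0.07.

0.07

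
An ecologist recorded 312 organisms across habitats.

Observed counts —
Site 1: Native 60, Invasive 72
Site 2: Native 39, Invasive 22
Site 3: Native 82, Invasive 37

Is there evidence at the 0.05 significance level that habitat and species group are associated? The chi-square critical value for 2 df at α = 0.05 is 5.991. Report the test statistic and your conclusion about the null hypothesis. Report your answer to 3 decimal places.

Row totals: 132, 61, 119. Column totals: 181, 131. Grand total N = 312.
Expected counts (row total × column total / N):
  Site 1, Native: 132×181/312 = 76.57692
  Site 1, Invasive: 132×131/312 = 55.42308
  Site 2, Native: 61×181/312 = 35.38782
  Site 2, Invasive: 61×131/312 = 25.61218
  Site 3, Native: 119×181/312 = 69.03526
  Site 3, Invasive: 119×131/312 = 49.96474
Contributions (O − E)²/E:
  (60 − 76.57692)²/76.57692 = 3.5885
  (72 − 55.42308)²/55.42308 = 4.9581
  (39 − 35.38782)²/35.38782 = 0.3687
  (22 − 25.61218)²/25.61218 = 0.5094
  (82 − 69.03526)²/69.03526 = 2.4348
  (37 − 49.96474)²/49.96474 = 3.3641
χ² = 3.5885 + 4.9581 + 0.3687 + 0.5094 + 2.4348 + 3.3641 = 15.224
df = (3−1)(2−1) = 2. Since 15.224 > 5.991, reject the null hypothesis of independence at α = 0.05.

15.224; reject H₀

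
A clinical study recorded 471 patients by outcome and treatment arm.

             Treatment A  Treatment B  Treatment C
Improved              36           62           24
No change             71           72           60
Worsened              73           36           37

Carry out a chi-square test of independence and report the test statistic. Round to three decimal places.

Row totals: 122, 203, 146. Column totals: 180, 170, 121. Grand total N = 471.
Expected counts (row total × column total / N):
  Improved, Treatment A: 122×180/471 = 46.62420
  Improved, Treatment B: 122×170/471 = 44.03397
  Improved, Treatment C: 122×121/471 = 31.34183
  No change, Treatment A: 203×180/471 = 77.57962
  No change, Treatment B: 203×170/471 = 73.26964
  No change, Treatment C: 203×121/471 = 52.15074
  Worsened, Treatment A: 146×180/471 = 55.79618
  Worsened, Treatment B: 146×170/471 = 52.69639
  Worsened, Treatment C: 146×121/471 = 37.50743
Contributions (O − E)²/E:
  (36 − 46.62420)²/46.62420 = 2.4209
  (62 − 44.03397)²/44.03397 = 7.3302
  (24 − 31.34183)²/31.34183 = 1.7198
  (71 − 77.57962)²/77.57962 = 0.5580
  (72 − 73.26964)²/73.26964 = 0.0220
  (60 − 52.15074)²/52.15074 = 1.1814
  (73 − 55.79618)²/55.79618 = 5.3045
  (36 − 52.69639)²/52.69639 = 5.2901
  (37 − 37.50743)²/37.50743 = 0.0069
χ² = 2.4209 + 7.3302 + 1.7198 + 0.5580 + 0.0220 + 1.1814 + 5.3045 + 5.2901 + 0.0069 = 23.834

23.834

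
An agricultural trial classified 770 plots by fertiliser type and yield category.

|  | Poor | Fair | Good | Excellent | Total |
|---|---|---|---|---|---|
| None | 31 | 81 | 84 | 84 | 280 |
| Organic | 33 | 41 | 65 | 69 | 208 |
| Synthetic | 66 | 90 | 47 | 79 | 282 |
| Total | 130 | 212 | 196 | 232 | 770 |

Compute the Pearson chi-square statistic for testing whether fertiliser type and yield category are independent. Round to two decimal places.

34.25

Grand total N = 770.
Expected counts (row total × column total / N):
  None, Poor: 280×130/770 = 47.273
  None, Fair: 280×212/770 = 77.091
  None, Good: 280×196/770 = 71.273
  None, Excellent: 280×232/770 = 84.364
  Organic, Poor: 208×130/770 = 35.117
  Organic, Fair: 208×212/770 = 57.268
  Organic, Good: 208×196/770 = 52.945
  Organic, Excellent: 208×232/770 = 62.670
  Synthetic, Poor: 282×130/770 = 47.610
  Synthetic, Fair: 282×212/770 = 77.642
  Synthetic, Good: 282×196/770 = 71.782
  Synthetic, Excellent: 282×232/770 = 84.966
Contributions (O − E)²/E:
  (31 − 47.273)²/47.273 = 5.6017
  (81 − 77.091)²/77.091 = 0.1982
  (84 − 71.273)²/71.273 = 2.2726
  (84 − 84.364)²/84.364 = 0.0016
  (33 − 35.117)²/35.117 = 0.1276
  (41 − 57.268)²/57.268 = 4.6212
  (65 − 52.945)²/52.945 = 2.7448
  (69 − 62.670)²/62.670 = 0.6394
  (66 − 47.610)²/47.610 = 7.1034
  (90 − 77.642)²/77.642 = 1.9670
  (47 − 71.782)²/71.782 = 8.5557
  (79 − 84.966)²/84.966 = 0.4189
χ² = 5.6017 + 0.1982 + 2.2726 + 0.0016 + 0.1276 + 4.6212 + 2.7448 + 0.6394 + 7.1034 + 1.9670 + 8.5557 + 0.4189 = 34.25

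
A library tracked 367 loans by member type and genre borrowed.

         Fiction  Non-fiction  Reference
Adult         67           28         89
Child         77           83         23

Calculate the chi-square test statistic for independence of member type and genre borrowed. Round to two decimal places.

Row totals: 184, 183. Column totals: 144, 111, 112. Grand total N = 367.
Expected counts (row total × column total / N):
  Adult, Fiction: 184×144/367 = 72.196
  Adult, Non-fiction: 184×111/367 = 55.651
  Adult, Reference: 184×112/367 = 56.153
  Child, Fiction: 183×144/367 = 71.804
  Child, Non-fiction: 183×111/367 = 55.349
  Child, Reference: 183×112/367 = 55.847
Contributions (O − E)²/E:
  (67 − 72.196)²/72.196 = 0.3740
  (28 − 55.651)²/55.651 = 13.7388
  (89 − 56.153)²/56.153 = 19.2140
  (77 − 71.804)²/71.804 = 0.3760
  (83 − 55.349)²/55.349 = 13.8138
  (23 − 55.847)²/55.847 = 19.3193
χ² = 0.3740 + 13.7388 + 19.2140 + 0.3760 + 13.8138 + 19.3193 = 66.84

66.84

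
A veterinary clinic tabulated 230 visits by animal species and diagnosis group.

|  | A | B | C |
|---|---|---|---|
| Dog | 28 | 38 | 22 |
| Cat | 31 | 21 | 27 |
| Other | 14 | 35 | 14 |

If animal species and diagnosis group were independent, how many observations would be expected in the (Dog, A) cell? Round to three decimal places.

Row total (Dog) = 88; column total (A) = 73; grand total N = 230.
Expected count = (row total × column total) / N = 88 × 73 / 230 = 27.930.

27.930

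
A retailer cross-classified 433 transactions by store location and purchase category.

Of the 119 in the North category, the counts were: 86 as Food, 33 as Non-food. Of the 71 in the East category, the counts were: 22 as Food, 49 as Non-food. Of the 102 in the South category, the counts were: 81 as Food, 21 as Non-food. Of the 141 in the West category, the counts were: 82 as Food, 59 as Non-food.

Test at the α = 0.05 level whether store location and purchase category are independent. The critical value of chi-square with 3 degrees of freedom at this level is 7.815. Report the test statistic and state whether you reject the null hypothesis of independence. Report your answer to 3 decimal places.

48.557; reject H₀

Row totals: 119, 71, 102, 141. Column totals: 271, 162. Grand total N = 433.
Expected counts (row total × column total / N):
  North, Food: 119×271/433 = 74.4781
  North, Non-food: 119×162/433 = 44.5219
  East, Food: 71×271/433 = 44.4365
  East, Non-food: 71×162/433 = 26.5635
  South, Food: 102×271/433 = 63.8383
  South, Non-food: 102×162/433 = 38.1617
  West, Food: 141×271/433 = 88.2471
  West, Non-food: 141×162/433 = 52.7529
Contributions (O − E)²/E:
  (86 − 74.4781)²/74.4781 = 1.7825
  (33 − 44.5219)²/44.5219 = 2.9818
  (22 − 44.4365)²/44.4365 = 11.3284
  (49 − 26.5635)²/26.5635 = 18.9507
  (81 − 63.8383)²/63.8383 = 4.6136
  (21 − 38.1617)²/38.1617 = 7.7178
  (82 − 88.2471)²/88.2471 = 0.4422
  (59 − 52.7529)²/52.7529 = 0.7398
χ² = 1.7825 + 2.9818 + 11.3284 + 18.9507 + 4.6136 + 7.7178 + 0.4422 + 0.7398 = 48.557
df = (4−1)(2−1) = 3. Since 48.557 > 7.815, reject the null hypothesis of independence at α = 0.05.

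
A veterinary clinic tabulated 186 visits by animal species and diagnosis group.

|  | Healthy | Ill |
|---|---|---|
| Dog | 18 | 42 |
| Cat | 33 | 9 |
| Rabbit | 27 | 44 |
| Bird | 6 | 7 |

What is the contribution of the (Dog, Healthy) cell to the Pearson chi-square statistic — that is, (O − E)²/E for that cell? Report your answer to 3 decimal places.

Row total (Dog) = 60; column total (Healthy) = 84; N = 186.
Expected count E = 60 × 84 / 186 = 27.0968.
Contribution = (O − E)²/E = (18 − 27.0968)² / 27.0968 = 3.054.

3.054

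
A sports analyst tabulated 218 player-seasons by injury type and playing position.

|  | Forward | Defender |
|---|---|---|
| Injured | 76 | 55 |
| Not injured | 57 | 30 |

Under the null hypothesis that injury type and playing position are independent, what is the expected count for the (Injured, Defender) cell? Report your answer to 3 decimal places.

51.078

Row total (Injured) = 131; column total (Defender) = 85; grand total N = 218.
Expected count = (row total × column total) / N = 131 × 85 / 218 = 51.078.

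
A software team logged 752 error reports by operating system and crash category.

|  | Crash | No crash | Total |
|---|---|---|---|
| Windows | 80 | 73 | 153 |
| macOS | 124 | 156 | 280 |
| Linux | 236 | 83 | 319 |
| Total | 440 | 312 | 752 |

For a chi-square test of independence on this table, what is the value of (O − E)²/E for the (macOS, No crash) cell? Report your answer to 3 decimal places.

13.656

Row total (macOS) = 280; column total (No crash) = 312; N = 752.
Expected count E = 280 × 312 / 752 = 116.1702.
Contribution = (O − E)²/E = (156 − 116.1702)² / 116.1702 = 13.656.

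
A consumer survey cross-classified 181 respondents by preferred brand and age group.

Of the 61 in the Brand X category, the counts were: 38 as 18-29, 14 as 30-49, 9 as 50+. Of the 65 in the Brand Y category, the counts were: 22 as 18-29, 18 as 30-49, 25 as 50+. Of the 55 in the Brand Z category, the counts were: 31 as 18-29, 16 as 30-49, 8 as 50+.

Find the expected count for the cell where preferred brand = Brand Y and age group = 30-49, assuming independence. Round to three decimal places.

17.238

Row total (Brand Y) = 65; column total (30-49) = 48; grand total N = 181.
Expected count = (row total × column total) / N = 65 × 48 / 181 = 17.238.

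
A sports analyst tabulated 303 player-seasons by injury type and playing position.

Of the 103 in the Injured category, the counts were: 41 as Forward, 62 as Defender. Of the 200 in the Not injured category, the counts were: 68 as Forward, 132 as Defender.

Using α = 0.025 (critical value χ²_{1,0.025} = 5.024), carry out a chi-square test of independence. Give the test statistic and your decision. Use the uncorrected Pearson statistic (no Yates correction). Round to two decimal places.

Row totals: 103, 200. Column totals: 109, 194. Grand total N = 303.
Expected counts (row total × column total / N):
  Injured, Forward: 103×109/303 = 37.053
  Injured, Defender: 103×194/303 = 65.947
  Not injured, Forward: 200×109/303 = 71.947
  Not injured, Defender: 200×194/303 = 128.053
Contributions (O − E)²/E:
  (41 − 37.053)²/37.053 = 0.4204
  (62 − 65.947)²/65.947 = 0.2362
  (68 − 71.947)²/71.947 = 0.2165
  (132 − 128.053)²/128.053 = 0.1217
χ² = 0.4204 + 0.2362 + 0.2165 + 0.1217 = 0.99
df = (2−1)(2−1) = 1. Since 0.99 < 5.024, fail to reject the null hypothesis of independence at α = 0.025.

0.99; fail to reject H₀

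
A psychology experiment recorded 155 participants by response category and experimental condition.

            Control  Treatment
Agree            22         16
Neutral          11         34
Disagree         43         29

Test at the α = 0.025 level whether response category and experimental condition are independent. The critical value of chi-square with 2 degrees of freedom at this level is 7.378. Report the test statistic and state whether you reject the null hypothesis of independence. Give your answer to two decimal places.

Row totals: 38, 45, 72. Column totals: 76, 79. Grand total N = 155.
Expected counts (row total × column total / N):
  Agree, Control: 38×76/155 = 18.632
  Agree, Treatment: 38×79/155 = 19.368
  Neutral, Control: 45×76/155 = 22.065
  Neutral, Treatment: 45×79/155 = 22.935
  Disagree, Control: 72×76/155 = 35.303
  Disagree, Treatment: 72×79/155 = 36.697
Contributions (O − E)²/E:
  (22 − 18.632)²/18.632 = 0.6088
  (16 − 19.368)²/19.368 = 0.5857
  (11 − 22.065)²/22.065 = 5.5488
  (34 − 22.935)²/22.935 = 5.3383
  (43 − 35.303)²/35.303 = 1.6782
  (29 − 36.697)²/36.697 = 1.6144
χ² = 0.6088 + 0.5857 + 5.5488 + 5.3383 + 1.6782 + 1.6144 = 15.37
df = (3−1)(2−1) = 2. Since 15.37 > 7.378, reject the null hypothesis of independence at α = 0.025.

15.37; reject H₀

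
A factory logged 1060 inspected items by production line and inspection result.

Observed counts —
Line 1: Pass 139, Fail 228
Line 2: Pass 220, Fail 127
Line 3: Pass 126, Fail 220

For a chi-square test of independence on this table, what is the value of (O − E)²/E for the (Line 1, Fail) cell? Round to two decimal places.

4.20

Row total (Line 1) = 367; column total (Fail) = 575; N = 1060.
Expected count E = 367 × 575 / 1060 = 199.080.
Contribution = (O − E)²/E = (228 − 199.080)² / 199.080 = 4.20.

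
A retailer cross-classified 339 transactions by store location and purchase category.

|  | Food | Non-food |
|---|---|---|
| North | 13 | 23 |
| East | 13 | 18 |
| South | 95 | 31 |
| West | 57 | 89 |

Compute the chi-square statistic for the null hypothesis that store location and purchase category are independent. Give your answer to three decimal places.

Row totals: 36, 31, 126, 146. Column totals: 178, 161. Grand total N = 339.
Expected counts (row total × column total / N):
  North, Food: 36×178/339 = 18.9027
  North, Non-food: 36×161/339 = 17.0973
  East, Food: 31×178/339 = 16.2773
  East, Non-food: 31×161/339 = 14.7227
  South, Food: 126×178/339 = 66.1593
  South, Non-food: 126×161/339 = 59.8407
  West, Food: 146×178/339 = 76.6608
  West, Non-food: 146×161/339 = 69.3392
Contributions (O − E)²/E:
  (13 − 18.9027)²/18.9027 = 1.8432
  (23 − 17.0973)²/17.0973 = 2.0379
  (13 − 16.2773)²/16.2773 = 0.6599
  (18 − 14.7227)²/14.7227 = 0.7295
  (95 − 66.1593)²/66.1593 = 12.5725
  (31 − 59.8407)²/59.8407 = 13.9000
  (57 − 76.6608)²/76.6608 = 5.0423
  (89 − 69.3392)²/69.3392 = 5.5747
χ² = 1.8432 + 2.0379 + 0.6599 + 0.7295 + 12.5725 + 13.9000 + 5.0423 + 5.5747 = 42.360

42.360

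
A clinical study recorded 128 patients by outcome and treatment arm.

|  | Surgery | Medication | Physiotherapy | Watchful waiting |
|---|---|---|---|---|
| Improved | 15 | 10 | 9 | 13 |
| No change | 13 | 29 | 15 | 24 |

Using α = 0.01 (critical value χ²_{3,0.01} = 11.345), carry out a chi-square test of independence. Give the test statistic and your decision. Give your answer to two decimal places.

Row totals: 47, 81. Column totals: 28, 39, 24, 37. Grand total N = 128.
Expected counts (row total × column total / N):
  Improved, Surgery: 47×28/128 = 10.281
  Improved, Medication: 47×39/128 = 14.320
  Improved, Physiotherapy: 47×24/128 = 8.812
  Improved, Watchful waiting: 47×37/128 = 13.586
  No change, Surgery: 81×28/128 = 17.719
  No change, Medication: 81×39/128 = 24.680
  No change, Physiotherapy: 81×24/128 = 15.188
  No change, Watchful waiting: 81×37/128 = 23.414
Contributions (O − E)²/E:
  (15 − 10.281)²/10.281 = 2.1660
  (10 − 14.320)²/14.320 = 1.3032
  (9 − 8.812)²/8.812 = 0.0040
  (13 − 13.586)²/13.586 = 0.0253
  (13 − 17.719)²/17.719 = 1.2568
  (29 − 24.680)²/24.680 = 0.7562
  (15 − 15.188)²/15.188 = 0.0023
  (24 − 23.414)²/23.414 = 0.0147
χ² = 2.1660 + 1.3032 + 0.0040 + 0.0253 + 1.2568 + 0.7562 + 0.0023 + 0.0147 = 5.53
df = (2−1)(4−1) = 3. Since 5.53 < 11.345, fail to reject the null hypothesis of independence at α = 0.01.

5.53; fail to reject H₀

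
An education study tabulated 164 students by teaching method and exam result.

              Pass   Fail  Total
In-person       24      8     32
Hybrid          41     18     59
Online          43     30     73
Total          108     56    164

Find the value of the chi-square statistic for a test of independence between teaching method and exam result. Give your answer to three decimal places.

3.106

Grand total N = 164.
Expected counts (row total × column total / N):
  In-person, Pass: 32×108/164 = 21.07317
  In-person, Fail: 32×56/164 = 10.92683
  Hybrid, Pass: 59×108/164 = 38.85366
  Hybrid, Fail: 59×56/164 = 20.14634
  Online, Pass: 73×108/164 = 48.07317
  Online, Fail: 73×56/164 = 24.92683
Contributions (O − E)²/E:
  (24 − 21.07317)²/21.07317 = 0.4065
  (8 − 10.92683)²/10.92683 = 0.7840
  (41 − 38.85366)²/38.85366 = 0.1186
  (18 − 20.14634)²/20.14634 = 0.2287
  (43 − 48.07317)²/48.07317 = 0.5354
  (30 − 24.92683)²/24.92683 = 1.0325
χ² = 0.4065 + 0.7840 + 0.1186 + 0.2287 + 0.5354 + 1.0325 = 3.106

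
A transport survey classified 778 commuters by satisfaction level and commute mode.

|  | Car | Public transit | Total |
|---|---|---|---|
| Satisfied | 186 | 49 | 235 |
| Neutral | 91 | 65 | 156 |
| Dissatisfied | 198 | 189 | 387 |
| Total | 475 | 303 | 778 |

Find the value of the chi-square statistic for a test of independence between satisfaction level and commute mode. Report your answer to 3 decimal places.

Grand total N = 778.
Expected counts (row total × column total / N):
  Satisfied, Car: 235×475/778 = 143.4769
  Satisfied, Public transit: 235×303/778 = 91.5231
  Neutral, Car: 156×475/778 = 95.2442
  Neutral, Public transit: 156×303/778 = 60.7558
  Dissatisfied, Car: 387×475/778 = 236.2789
  Dissatisfied, Public transit: 387×303/778 = 150.7211
Contributions (O − E)²/E:
  (186 − 143.4769)²/143.4769 = 12.6028
  (49 − 91.5231)²/91.5231 = 19.7569
  (91 − 95.2442)²/95.2442 = 0.1891
  (65 − 60.7558)²/60.7558 = 0.2965
  (198 − 236.2789)²/236.2789 = 6.2015
  (189 − 150.7211)²/150.7211 = 9.7218
χ² = 12.6028 + 19.7569 + 0.1891 + 0.2965 + 6.2015 + 9.7218 = 48.769

48.769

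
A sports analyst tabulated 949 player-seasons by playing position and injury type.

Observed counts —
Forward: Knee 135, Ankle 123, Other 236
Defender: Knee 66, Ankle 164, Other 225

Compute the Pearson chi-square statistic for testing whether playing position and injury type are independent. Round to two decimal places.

28.25

Row totals: 494, 455. Column totals: 201, 287, 461. Grand total N = 949.
Expected counts (row total × column total / N):
  Forward, Knee: 494×201/949 = 104.630
  Forward, Ankle: 494×287/949 = 149.397
  Forward, Other: 494×461/949 = 239.973
  Defender, Knee: 455×201/949 = 96.370
  Defender, Ankle: 455×287/949 = 137.603
  Defender, Other: 455×461/949 = 221.027
Contributions (O − E)²/E:
  (135 − 104.630)²/104.630 = 8.8152
  (123 − 149.397)²/149.397 = 4.6641
  (236 − 239.973)²/239.973 = 0.0658
  (66 − 96.370)²/96.370 = 9.5708
  (164 − 137.603)²/137.603 = 5.0639
  (225 − 221.027)²/221.027 = 0.0714
χ² = 8.8152 + 4.6641 + 0.0658 + 9.5708 + 5.0639 + 0.0714 = 28.25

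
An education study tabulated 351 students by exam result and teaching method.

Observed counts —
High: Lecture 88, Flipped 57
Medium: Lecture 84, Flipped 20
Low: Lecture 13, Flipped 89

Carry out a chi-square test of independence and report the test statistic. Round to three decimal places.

101.910

Row totals: 145, 104, 102. Column totals: 185, 166. Grand total N = 351.
Expected counts (row total × column total / N):
  High, Lecture: 145×185/351 = 76.42450
  High, Flipped: 145×166/351 = 68.57550
  Medium, Lecture: 104×185/351 = 54.81481
  Medium, Flipped: 104×166/351 = 49.18519
  Low, Lecture: 102×185/351 = 53.76068
  Low, Flipped: 102×166/351 = 48.23932
Contributions (O − E)²/E:
  (88 − 76.42450)²/76.42450 = 1.7533
  (57 − 68.57550)²/68.57550 = 1.9539
  (84 − 54.81481)²/54.81481 = 15.5391
  (20 − 49.18519)²/49.18519 = 17.3177
  (13 − 53.76068)²/53.76068 = 30.9042
  (89 − 48.23932)²/48.23932 = 34.4415
χ² = 1.7533 + 1.9539 + 15.5391 + 17.3177 + 30.9042 + 34.4415 = 101.910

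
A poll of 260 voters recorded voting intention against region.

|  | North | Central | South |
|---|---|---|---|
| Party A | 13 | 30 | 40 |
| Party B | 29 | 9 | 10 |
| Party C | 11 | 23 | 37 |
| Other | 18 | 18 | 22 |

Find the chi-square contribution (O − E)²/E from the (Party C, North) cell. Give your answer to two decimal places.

3.63

Row total (Party C) = 71; column total (North) = 71; N = 260.
Expected count E = 71 × 71 / 260 = 19.3885.
Contribution = (O − E)²/E = (11 − 19.3885)² / 19.3885 = 3.63.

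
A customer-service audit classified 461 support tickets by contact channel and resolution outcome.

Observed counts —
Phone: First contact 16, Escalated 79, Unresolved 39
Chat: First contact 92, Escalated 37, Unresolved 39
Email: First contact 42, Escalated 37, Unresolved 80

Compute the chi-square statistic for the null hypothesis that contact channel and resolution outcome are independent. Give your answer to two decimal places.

101.61

Row totals: 134, 168, 159. Column totals: 150, 153, 158. Grand total N = 461.
Expected counts (row total × column total / N):
  Phone, First contact: 134×150/461 = 43.601
  Phone, Escalated: 134×153/461 = 44.473
  Phone, Unresolved: 134×158/461 = 45.926
  Chat, First contact: 168×150/461 = 54.664
  Chat, Escalated: 168×153/461 = 55.757
  Chat, Unresolved: 168×158/461 = 57.579
  Email, First contact: 159×150/461 = 51.735
  Email, Escalated: 159×153/461 = 52.770
  Email, Unresolved: 159×158/461 = 54.495
Contributions (O − E)²/E:
  (16 − 43.601)²/43.601 = 17.4724
  (79 − 44.473)²/44.473 = 26.8053
  (39 − 45.926)²/45.926 = 1.0445
  (92 − 54.664)²/54.664 = 25.5008
  (37 − 55.757)²/55.757 = 6.3100
  (39 − 57.579)²/57.579 = 5.9949
  (42 − 51.735)²/51.735 = 1.8318
  (37 − 52.770)²/52.770 = 4.7128
  (80 − 54.495)²/54.495 = 11.9370
χ² = 17.4724 + 26.8053 + 1.0445 + 25.5008 + 6.3100 + 5.9949 + 1.8318 + 4.7128 + 11.9370 = 101.61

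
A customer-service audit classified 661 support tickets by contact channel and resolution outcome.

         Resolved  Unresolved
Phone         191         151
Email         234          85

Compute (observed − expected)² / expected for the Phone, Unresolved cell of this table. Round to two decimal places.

6.84

Row total (Phone) = 342; column total (Unresolved) = 236; N = 661.
Expected count E = 342 × 236 / 661 = 122.106.
Contribution = (O − E)²/E = (151 − 122.106)² / 122.106 = 6.84.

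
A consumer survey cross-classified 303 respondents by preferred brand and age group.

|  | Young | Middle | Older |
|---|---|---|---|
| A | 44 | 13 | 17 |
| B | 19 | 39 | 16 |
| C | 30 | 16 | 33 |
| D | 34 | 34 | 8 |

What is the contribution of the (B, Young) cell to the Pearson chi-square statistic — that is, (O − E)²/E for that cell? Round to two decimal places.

4.66

Row total (B) = 74; column total (Young) = 127; N = 303.
Expected count E = 74 × 127 / 303 = 31.017.
Contribution = (O − E)²/E = (19 − 31.017)² / 31.017 = 4.66.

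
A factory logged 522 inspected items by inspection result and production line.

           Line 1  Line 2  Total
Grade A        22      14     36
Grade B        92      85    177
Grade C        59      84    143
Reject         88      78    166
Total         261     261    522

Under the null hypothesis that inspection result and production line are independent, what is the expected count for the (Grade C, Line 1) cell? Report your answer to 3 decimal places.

Row total (Grade C) = 143; column total (Line 1) = 261; grand total N = 522.
Expected count = (row total × column total) / N = 143 × 261 / 522 = 71.500.

71.500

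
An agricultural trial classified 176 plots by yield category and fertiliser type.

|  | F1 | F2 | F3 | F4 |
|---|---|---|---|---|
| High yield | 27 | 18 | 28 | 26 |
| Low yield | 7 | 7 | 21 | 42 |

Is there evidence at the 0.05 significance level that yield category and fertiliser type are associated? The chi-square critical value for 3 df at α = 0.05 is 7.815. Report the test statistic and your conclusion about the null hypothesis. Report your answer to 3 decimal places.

18.915; reject H₀

Row totals: 99, 77. Column totals: 34, 25, 49, 68. Grand total N = 176.
Expected counts (row total × column total / N):
  High yield, F1: 99×34/176 = 19.1250
  High yield, F2: 99×25/176 = 14.0625
  High yield, F3: 99×49/176 = 27.5625
  High yield, F4: 99×68/176 = 38.2500
  Low yield, F1: 77×34/176 = 14.8750
  Low yield, F2: 77×25/176 = 10.9375
  Low yield, F3: 77×49/176 = 21.4375
  Low yield, F4: 77×68/176 = 29.7500
Contributions (O − E)²/E:
  (27 − 19.1250)²/19.1250 = 3.2426
  (18 − 14.0625)²/14.0625 = 1.1025
  (28 − 27.5625)²/27.5625 = 0.0069
  (26 − 38.2500)²/38.2500 = 3.9232
  (7 − 14.8750)²/14.8750 = 4.1691
  (7 − 10.9375)²/10.9375 = 1.4175
  (21 − 21.4375)²/21.4375 = 0.0089
  (42 − 29.7500)²/29.7500 = 5.0441
χ² = 3.2426 + 1.1025 + 0.0069 + 3.9232 + 4.1691 + 1.4175 + 0.0089 + 5.0441 = 18.915
df = (2−1)(4−1) = 3. Since 18.915 > 7.815, reject the null hypothesis of independence at α = 0.05.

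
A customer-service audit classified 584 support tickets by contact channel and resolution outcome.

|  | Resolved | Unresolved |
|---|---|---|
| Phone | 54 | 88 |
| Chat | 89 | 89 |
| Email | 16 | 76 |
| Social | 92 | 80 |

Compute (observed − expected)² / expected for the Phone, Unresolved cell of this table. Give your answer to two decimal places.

Row total (Phone) = 142; column total (Unresolved) = 333; N = 584.
Expected count E = 142 × 333 / 584 = 80.969.
Contribution = (O − E)²/E = (88 − 80.969)² / 80.969 = 0.61.

0.61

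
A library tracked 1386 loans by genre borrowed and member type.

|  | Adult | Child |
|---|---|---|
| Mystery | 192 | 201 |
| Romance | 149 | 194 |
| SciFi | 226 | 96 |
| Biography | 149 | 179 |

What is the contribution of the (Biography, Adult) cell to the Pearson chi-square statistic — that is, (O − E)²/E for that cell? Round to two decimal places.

Row total (Biography) = 328; column total (Adult) = 716; N = 1386.
Expected count E = 328 × 716 / 1386 = 169.4430.
Contribution = (O − E)²/E = (149 − 169.4430)² / 169.4430 = 2.47.

2.47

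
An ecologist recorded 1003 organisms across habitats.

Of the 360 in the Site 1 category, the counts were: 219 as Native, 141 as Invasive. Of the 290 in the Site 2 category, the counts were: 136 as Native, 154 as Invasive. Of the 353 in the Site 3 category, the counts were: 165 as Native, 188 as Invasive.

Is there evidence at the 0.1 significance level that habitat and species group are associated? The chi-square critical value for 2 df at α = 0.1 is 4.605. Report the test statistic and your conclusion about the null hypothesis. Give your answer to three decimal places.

Row totals: 360, 290, 353. Column totals: 520, 483. Grand total N = 1003.
Expected counts (row total × column total / N):
  Site 1, Native: 360×520/1003 = 186.6401
  Site 1, Invasive: 360×483/1003 = 173.3599
  Site 2, Native: 290×520/1003 = 150.3490
  Site 2, Invasive: 290×483/1003 = 139.6510
  Site 3, Native: 353×520/1003 = 183.0110
  Site 3, Invasive: 353×483/1003 = 169.9890
Contributions (O − E)²/E:
  (219 − 186.6401)²/186.6401 = 5.6106
  (141 − 173.3599)²/173.3599 = 6.0404
  (136 − 150.3490)²/150.3490 = 1.3694
  (154 − 139.6510)²/139.6510 = 1.4743
  (165 − 183.0110)²/183.0110 = 1.7725
  (188 − 169.9890)²/169.9890 = 1.9083
χ² = 5.6106 + 6.0404 + 1.3694 + 1.4743 + 1.7725 + 1.9083 = 18.176
df = (3−1)(2−1) = 2. Since 18.176 > 4.605, reject the null hypothesis of independence at α = 0.1.

18.176; reject H₀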